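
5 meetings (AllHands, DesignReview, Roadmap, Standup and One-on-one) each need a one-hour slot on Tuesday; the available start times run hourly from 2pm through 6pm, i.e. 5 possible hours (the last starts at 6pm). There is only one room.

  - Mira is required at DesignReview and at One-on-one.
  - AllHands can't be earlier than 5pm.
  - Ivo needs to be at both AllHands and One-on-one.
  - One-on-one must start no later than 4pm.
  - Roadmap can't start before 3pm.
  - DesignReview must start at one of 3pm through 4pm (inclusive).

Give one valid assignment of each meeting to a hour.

One-on-one=2pm, DesignReview=3pm, Standup=6pm, Roadmap=4pm, AllHands=5pm

Checking: AllHands(5pm) != One-on-one(2pm); DesignReview(3pm) != One-on-one(2pm); Roadmap=4pm in [3pm,6pm]; One-on-one=2pm in [2pm,4pm]; AllHands=5pm in [5pm,6pm]; DesignReview=3pm in [3pm,4pm]; max 1 per hour (cap 1).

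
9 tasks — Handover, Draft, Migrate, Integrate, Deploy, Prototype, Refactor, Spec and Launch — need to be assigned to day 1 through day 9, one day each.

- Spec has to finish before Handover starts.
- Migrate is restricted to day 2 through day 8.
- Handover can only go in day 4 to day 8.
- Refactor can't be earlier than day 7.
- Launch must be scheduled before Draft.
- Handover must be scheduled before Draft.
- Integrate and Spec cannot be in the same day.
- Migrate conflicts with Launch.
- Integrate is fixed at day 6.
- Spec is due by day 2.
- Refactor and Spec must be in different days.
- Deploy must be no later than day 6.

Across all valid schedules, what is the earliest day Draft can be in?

Precedence pushes Draft to at least day 5.
Draft at day 5 is achievable: Handover=day 4; Spec=day 1; Prototype=day 1; Draft=day 5; Integrate=day 6; Migrate=day 2; Refactor=day 7; Launch=day 1; Deploy=day 1.

day 5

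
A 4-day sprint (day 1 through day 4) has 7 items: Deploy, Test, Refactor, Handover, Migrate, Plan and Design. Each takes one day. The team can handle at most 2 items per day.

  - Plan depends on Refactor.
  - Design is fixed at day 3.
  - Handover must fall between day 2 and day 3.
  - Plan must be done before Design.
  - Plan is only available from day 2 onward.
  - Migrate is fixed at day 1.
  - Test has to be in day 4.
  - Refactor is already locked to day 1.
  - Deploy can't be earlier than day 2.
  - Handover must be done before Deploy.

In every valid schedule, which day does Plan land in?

Refactor is fixed at day 1 and must come before Plan, so Plan is at least day 2.
Design is fixed at day 3 and must come after Plan, so Plan is at most day 2.
So Plan must be day 2.

day 2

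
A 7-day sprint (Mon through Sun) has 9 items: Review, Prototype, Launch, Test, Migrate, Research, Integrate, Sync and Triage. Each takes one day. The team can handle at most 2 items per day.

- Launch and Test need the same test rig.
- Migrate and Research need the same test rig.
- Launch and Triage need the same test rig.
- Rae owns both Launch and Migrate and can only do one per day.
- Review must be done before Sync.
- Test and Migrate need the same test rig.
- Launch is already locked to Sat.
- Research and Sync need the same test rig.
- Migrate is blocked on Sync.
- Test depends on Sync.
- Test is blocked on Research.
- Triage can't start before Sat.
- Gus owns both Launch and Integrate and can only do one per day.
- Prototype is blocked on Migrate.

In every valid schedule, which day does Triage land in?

Sun

Triage's window is Sat–Sun.
Launch is fixed at Sat, and Triage can't share a day with Launch.
So Triage must be Sun.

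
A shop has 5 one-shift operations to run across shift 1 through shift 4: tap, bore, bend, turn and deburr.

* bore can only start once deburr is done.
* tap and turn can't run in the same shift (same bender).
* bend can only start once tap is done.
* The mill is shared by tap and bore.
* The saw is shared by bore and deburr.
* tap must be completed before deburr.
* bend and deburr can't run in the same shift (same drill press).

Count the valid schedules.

21

Splitting on tap: it can be shift 1 (18), shift 2 (3). Listing each branch's schedules as (bore, bend, turn, deburr) by shift number:
tap=shift 1: (3,3,2,2) (3,3,3,2) (3,3,4,2) (3,4,2,2) (3,4,3,2) (3,4,4,2) (4,2,2,3) (4,2,3,3) (4,2,4,3) (4,3,2,2) (4,3,3,2) (4,3,4,2) (4,4,2,2) (4,4,2,3) (4,4,3,2) (4,4,3,3) (4,4,4,2) (4,4,4,3) — 18.
tap=shift 2: (4,4,1,3) (4,4,3,3) (4,4,4,3) — 3.
Summing: 18 + 3 = 21.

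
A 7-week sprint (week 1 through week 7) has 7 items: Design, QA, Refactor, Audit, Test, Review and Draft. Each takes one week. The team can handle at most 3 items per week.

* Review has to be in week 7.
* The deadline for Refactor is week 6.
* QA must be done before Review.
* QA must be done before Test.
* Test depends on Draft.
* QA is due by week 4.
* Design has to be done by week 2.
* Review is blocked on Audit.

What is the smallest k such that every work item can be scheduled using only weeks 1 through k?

7 weeks

The precedence chain requires at least 2 distinct weeks.
With at most 3 per week and 7 work items, at least 3 weeks are needed.
Review can't be placed before week 7, so the schedule must run through at least week 7.
7 works (last occupied week: week 7): for example QA=week 1; Audit=week 2; Refactor=week 1; Test=week 3; Design=week 1; Draft=week 2; Review=week 7.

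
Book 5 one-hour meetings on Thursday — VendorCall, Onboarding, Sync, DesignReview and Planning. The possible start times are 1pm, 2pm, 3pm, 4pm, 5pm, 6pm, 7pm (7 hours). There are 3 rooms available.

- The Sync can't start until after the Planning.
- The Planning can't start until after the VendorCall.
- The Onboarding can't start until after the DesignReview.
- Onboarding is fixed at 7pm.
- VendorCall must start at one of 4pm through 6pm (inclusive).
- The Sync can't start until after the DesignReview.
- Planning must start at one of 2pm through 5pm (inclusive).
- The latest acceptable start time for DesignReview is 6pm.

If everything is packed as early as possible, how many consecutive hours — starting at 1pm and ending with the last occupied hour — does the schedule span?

7

The precedence chain requires at least 3 distinct hours.
With at most 3 per hour and 5 meetings, at least 2 hours are needed.
Onboarding can't be placed before 7pm — that is hour 7 counting from 1pm — so the schedule must run through at least 7 hours.
7 works (last occupied hour: 7pm): for example Onboarding=7pm, Planning=5pm, Sync=6pm, DesignReview=1pm, VendorCall=4pm.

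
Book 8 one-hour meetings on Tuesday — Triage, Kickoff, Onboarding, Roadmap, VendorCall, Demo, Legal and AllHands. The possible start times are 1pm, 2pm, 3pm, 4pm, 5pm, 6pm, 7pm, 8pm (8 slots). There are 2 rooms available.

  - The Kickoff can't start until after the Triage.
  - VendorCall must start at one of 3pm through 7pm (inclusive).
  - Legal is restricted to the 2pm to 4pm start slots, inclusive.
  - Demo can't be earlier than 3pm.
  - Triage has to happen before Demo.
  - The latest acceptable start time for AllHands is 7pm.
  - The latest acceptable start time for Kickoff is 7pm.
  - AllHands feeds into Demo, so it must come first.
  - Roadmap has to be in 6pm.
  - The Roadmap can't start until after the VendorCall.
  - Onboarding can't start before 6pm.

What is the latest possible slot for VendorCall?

VendorCall is available from 3pm; VendorCall's own window allows nothing later than 7pm; downstream work caps VendorCall at 5pm.
VendorCall at 5pm is achievable: Demo in 3pm; Triage in 1pm; Onboarding in 6pm; Legal in 2pm; Kickoff in 2pm; Roadmap in 6pm; AllHands in 1pm; VendorCall in 5pm.

5pm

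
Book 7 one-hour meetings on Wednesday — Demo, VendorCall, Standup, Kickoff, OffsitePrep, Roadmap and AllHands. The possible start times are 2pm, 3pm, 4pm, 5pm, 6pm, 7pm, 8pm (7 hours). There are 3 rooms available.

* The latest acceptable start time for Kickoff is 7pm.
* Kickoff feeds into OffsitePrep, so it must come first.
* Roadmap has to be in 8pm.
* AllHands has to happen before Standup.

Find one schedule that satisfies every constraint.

AllHands=2pm; Standup=3pm; OffsitePrep=3pm; VendorCall=3pm; Demo=2pm; Kickoff=2pm; Roadmap=8pm

Checking: AllHands(2pm) before Standup(3pm); Kickoff(2pm) before OffsitePrep(3pm); Kickoff=2pm in [2pm,7pm]; Roadmap=8pm in [8pm,8pm]; max 3 per hour (cap 3).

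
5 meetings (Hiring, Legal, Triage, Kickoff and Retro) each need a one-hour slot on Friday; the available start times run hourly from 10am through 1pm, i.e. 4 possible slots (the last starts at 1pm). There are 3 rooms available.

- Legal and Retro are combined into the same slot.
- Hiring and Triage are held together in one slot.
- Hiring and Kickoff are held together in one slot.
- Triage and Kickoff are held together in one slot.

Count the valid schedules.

Splitting on Hiring: it can be 10am (3), 11am (3), 12pm (3), 1pm (3). Listing each branch's schedules as (Legal, Triage, Kickoff, Retro):
Hiring=10am: (11am,10am,10am,11am) (12pm,10am,10am,12pm) (1pm,10am,10am,1pm) — 3.
Hiring=11am: (10am,11am,11am,10am) (12pm,11am,11am,12pm) (1pm,11am,11am,1pm) — 3.
Hiring=12pm: (10am,12pm,12pm,10am) (11am,12pm,12pm,11am) (1pm,12pm,12pm,1pm) — 3.
Hiring=1pm: (10am,1pm,1pm,10am) (11am,1pm,1pm,11am) (12pm,1pm,1pm,12pm) — 3.
Summing: 3 + 3 + 3 + 3 = 12.

12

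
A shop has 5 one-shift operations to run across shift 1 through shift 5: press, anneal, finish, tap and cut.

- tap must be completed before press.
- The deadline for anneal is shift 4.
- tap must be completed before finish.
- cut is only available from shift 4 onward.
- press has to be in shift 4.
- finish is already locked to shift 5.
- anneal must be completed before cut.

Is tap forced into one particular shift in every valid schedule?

tap can be shift 1 (e.g. tap in shift 1; press in shift 4; cut in shift 4; anneal in shift 1; finish in shift 5) or shift 2 (e.g. tap in shift 2; cut in shift 4; finish in shift 5; press in shift 4; anneal in shift 1).

No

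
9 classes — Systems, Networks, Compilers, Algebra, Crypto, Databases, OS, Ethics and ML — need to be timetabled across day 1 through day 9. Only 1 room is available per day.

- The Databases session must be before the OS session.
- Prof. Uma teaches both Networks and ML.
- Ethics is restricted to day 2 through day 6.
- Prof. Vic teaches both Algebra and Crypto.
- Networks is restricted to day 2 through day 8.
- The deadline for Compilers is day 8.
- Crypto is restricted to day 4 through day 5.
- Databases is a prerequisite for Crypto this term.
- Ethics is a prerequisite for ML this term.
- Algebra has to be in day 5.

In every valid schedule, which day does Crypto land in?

Crypto's window is day 4–day 5.
Algebra is fixed at day 5, and Crypto can't share a day with Algebra.
So Crypto must be day 4.

day 4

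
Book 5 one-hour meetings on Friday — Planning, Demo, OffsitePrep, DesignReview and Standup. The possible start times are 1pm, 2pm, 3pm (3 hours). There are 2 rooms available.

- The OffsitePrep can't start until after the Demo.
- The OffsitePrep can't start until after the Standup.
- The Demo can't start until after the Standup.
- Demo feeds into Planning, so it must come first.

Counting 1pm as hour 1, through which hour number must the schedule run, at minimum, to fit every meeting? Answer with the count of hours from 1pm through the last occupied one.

The precedence chain requires at least 3 distinct hours.
With at most 2 per hour and 5 meetings, at least 3 hours are needed.
3 works (last occupied hour: 3pm): for example OffsitePrep -> 3pm; DesignReview -> 1pm; Demo -> 2pm; Standup -> 1pm; Planning -> 3pm.

3 hours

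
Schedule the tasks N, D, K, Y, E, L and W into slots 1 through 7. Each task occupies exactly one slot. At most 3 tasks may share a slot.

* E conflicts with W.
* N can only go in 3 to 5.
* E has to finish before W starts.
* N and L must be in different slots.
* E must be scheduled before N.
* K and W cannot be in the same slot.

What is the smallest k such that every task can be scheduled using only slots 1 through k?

The precedence chain requires at least 2 distinct slots.
With at most 3 per slot and 7 tasks, at least 3 slots are needed.
N can't be placed before 3, so the schedule must run through at least slot 3.
3 works (last occupied slot: 3): for example N -> 3, D -> 1, W -> 2, K -> 1, L -> 2, Y -> 2, E -> 1.

3 slots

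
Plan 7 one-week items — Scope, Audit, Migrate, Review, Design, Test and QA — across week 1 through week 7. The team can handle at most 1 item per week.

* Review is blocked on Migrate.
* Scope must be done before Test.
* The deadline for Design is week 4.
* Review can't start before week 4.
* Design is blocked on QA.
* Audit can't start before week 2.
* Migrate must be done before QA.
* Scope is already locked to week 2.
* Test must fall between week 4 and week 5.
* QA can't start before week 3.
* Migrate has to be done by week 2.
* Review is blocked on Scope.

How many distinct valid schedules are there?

2

Enumerating: Scope -> week 2; Audit -> week 7; QA -> week 3; Design -> week 4; Review -> week 6; Migrate -> week 1; Test -> week 5 | Review -> week 7, Migrate -> week 1, Audit -> week 6, Design -> week 4, Scope -> week 2, QA -> week 3, Test -> week 5.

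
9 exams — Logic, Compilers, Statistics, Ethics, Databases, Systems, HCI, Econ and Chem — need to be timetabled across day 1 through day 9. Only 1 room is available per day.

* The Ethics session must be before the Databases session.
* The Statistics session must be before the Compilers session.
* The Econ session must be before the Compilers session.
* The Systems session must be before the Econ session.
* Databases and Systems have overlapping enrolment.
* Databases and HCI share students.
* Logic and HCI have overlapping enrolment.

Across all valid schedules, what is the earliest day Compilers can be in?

day 4

Precedence pushes Compilers to at least day 3.
Compilers at day 4 is achievable: HCI=day 8, Econ=day 2, Systems=day 1, Logic=day 7, Compilers=day 4, Databases=day 6, Chem=day 9, Ethics=day 5, Statistics=day 3.
Nothing earlier works — the conflict and capacity constraints rule out every day before day 4.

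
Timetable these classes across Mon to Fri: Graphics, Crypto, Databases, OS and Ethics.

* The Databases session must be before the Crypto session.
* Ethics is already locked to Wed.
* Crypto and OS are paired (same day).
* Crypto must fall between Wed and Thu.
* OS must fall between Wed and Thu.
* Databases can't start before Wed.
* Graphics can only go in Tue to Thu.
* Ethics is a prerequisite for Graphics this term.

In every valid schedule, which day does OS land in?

OS is available from Wed; OS must be in the same day as Crypto, which can't be before Thu, so OS is at least Thu; OS's own window allows nothing later than Thu.
So OS is pinned to Thu.

Thu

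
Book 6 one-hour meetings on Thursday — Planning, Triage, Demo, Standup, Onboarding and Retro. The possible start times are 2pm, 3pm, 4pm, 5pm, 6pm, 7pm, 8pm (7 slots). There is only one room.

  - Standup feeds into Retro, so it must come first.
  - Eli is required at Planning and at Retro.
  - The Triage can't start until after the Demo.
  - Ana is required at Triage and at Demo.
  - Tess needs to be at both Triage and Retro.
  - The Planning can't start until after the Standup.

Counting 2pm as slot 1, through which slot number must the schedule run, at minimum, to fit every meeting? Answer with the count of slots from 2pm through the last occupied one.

6 slots

The precedence chain requires at least 2 distinct slots.
With at most 1 per slot and 6 meetings, at least 6 slots are needed.
6 works (last occupied slot: 7pm): for example Triage=5pm; Planning=3pm; Onboarding=7pm; Demo=4pm; Retro=6pm; Standup=2pm.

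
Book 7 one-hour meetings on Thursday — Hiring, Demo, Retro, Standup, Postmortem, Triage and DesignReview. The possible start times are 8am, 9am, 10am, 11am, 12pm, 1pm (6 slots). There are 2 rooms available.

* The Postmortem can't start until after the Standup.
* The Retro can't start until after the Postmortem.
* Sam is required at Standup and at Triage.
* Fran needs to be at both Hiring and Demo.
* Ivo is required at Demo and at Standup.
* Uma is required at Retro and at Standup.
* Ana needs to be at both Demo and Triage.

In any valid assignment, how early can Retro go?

10am

Precedence pushes Retro to at least 10am.
Retro at 10am is achievable: Hiring -> 8am; Postmortem -> 9am; DesignReview -> 11am; Demo -> 9am; Triage -> 10am; Standup -> 8am; Retro -> 10am.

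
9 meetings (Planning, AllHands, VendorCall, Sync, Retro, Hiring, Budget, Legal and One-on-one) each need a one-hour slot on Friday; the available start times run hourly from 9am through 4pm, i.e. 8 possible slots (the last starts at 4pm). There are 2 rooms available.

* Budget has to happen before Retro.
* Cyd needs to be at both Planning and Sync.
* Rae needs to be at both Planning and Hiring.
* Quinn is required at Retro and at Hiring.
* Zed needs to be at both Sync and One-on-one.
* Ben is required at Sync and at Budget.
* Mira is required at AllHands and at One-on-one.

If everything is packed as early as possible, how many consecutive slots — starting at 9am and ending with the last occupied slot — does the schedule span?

5 slots

The precedence chain requires at least 2 distinct slots.
With at most 2 per slot and 9 meetings, at least 5 slots are needed.
5 works (last occupied slot: 1pm): for example Sync=11am, Retro=10am, VendorCall=11am, Planning=9am, Legal=12pm, Hiring=12pm, One-on-one=1pm, AllHands=10am, Budget=9am.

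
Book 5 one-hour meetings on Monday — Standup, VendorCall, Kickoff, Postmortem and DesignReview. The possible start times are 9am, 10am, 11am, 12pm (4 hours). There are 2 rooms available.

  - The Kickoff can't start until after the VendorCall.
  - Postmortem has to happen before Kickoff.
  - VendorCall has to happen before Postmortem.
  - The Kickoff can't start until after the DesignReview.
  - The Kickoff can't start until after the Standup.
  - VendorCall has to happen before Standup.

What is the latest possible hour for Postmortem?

Precedence pushes Postmortem to at least 10am; downstream work caps Postmortem at 11am.
Postmortem at 11am is achievable: Standup in 10am, VendorCall in 9am, Kickoff in 12pm, DesignReview in 9am, Postmortem in 11am.

11am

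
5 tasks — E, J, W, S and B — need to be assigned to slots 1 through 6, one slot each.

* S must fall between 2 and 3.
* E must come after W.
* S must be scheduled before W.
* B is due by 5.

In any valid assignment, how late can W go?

Precedence pushes W to at least 3; downstream work caps W at 5.
W at 5 is achievable: B -> 1, E -> 6, S -> 2, J -> 1, W -> 5.

5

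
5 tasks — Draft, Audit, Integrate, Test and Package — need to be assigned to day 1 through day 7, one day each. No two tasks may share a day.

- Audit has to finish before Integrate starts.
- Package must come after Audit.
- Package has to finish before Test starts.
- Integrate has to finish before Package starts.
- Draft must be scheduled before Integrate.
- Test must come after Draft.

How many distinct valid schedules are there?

42

Splitting on Draft: it can be day 1 (15), day 2 (15), day 3 (9), day 4 (3). Listing each branch's schedules as (Audit, Integrate, Test, Package) by day number:
Draft=day 1: (2,3,5,4) (2,3,6,4) (2,3,6,5) (2,3,7,4) (2,3,7,5) (2,3,7,6) (2,4,6,5) (2,4,7,5) (2,4,7,6) (2,5,7,6) (3,4,6,5) (3,4,7,5) (3,4,7,6) (3,5,7,6) (4,5,7,6) — 15.
Draft=day 2: (1,3,5,4) (1,3,6,4) (1,3,6,5) (1,3,7,4) (1,3,7,5) (1,3,7,6) (1,4,6,5) (1,4,7,5) (1,4,7,6) (1,5,7,6) (3,4,6,5) (3,4,7,5) (3,4,7,6) (3,5,7,6) (4,5,7,6) — 15.
Draft=day 3: (1,4,6,5) (1,4,7,5) (1,4,7,6) (1,5,7,6) (2,4,6,5) (2,4,7,5) (2,4,7,6) (2,5,7,6) (4,5,7,6) — 9.
Draft=day 4: (1,5,7,6) (2,5,7,6) (3,5,7,6) — 3.
Summing: 15 + 15 + 9 + 3 = 42.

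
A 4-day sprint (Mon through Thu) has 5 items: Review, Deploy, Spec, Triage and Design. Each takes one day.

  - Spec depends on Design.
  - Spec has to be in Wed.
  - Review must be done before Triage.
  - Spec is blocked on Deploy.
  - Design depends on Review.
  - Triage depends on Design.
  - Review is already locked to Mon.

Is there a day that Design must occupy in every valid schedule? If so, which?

Review is fixed at Mon and must come before Design, so Design is at least Tue.
Spec is fixed at Wed and must come after Design, so Design is at most Tue.
So Design must be Tue.

Tue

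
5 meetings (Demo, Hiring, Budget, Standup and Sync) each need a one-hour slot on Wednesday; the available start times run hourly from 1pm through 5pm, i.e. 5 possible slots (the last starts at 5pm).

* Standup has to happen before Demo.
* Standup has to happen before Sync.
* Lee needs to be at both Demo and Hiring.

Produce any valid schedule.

Standup -> 1pm; Budget -> 1pm; Demo -> 2pm; Hiring -> 1pm; Sync -> 2pm

Checking: Standup(1pm) before Demo(2pm); Standup(1pm) before Sync(2pm); Demo(2pm) != Hiring(1pm).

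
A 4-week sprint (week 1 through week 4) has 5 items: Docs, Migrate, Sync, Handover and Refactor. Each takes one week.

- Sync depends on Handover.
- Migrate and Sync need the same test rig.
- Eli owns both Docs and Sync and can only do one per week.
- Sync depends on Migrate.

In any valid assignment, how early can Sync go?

Precedence pushes Sync to at least week 2.
Sync at week 2 is achievable: Migrate -> week 1; Handover -> week 1; Refactor -> week 1; Docs -> week 1; Sync -> week 2.

week 2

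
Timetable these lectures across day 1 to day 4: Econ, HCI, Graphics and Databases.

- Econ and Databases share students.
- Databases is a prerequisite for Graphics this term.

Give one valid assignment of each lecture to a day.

Graphics -> day 2, HCI -> day 1, Econ -> day 2, Databases -> day 1

Checking: Databases(day 1) before Graphics(day 2); Econ(day 2) != Databases(day 1).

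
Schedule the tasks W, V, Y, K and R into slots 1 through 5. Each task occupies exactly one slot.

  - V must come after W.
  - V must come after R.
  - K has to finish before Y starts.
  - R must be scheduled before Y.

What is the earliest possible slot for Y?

2

Precedence pushes Y to at least 2.
Y at 2 is achievable: K in 1, W in 1, R in 1, V in 2, Y in 2.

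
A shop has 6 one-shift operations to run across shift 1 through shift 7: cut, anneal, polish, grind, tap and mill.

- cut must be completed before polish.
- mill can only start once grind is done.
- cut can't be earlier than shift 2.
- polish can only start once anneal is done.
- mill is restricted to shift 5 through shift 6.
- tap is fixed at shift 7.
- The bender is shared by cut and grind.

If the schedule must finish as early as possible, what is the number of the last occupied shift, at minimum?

shift 7

The precedence chain requires at least 2 distinct shifts.
tap can't be placed before shift 7, so the schedule must run through at least shift 7.
7 works (last occupied shift: shift 7): for example tap=shift 7; cut=shift 2; grind=shift 1; polish=shift 3; mill=shift 5; anneal=shift 1.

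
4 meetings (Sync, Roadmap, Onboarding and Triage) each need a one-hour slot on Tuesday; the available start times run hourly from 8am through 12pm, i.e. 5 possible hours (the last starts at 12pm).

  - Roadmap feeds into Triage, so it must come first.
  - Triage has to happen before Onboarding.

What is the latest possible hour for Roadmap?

Downstream work caps Roadmap at 10am.
Roadmap at 10am is achievable: Onboarding in 12pm; Roadmap in 10am; Triage in 11am; Sync in 8am.

10am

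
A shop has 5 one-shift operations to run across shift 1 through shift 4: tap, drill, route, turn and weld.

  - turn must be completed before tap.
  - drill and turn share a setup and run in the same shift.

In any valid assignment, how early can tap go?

shift 2

Precedence pushes tap to at least shift 2.
tap at shift 2 is achievable: drill -> shift 1, route -> shift 1, turn -> shift 1, tap -> shift 2, weld -> shift 1.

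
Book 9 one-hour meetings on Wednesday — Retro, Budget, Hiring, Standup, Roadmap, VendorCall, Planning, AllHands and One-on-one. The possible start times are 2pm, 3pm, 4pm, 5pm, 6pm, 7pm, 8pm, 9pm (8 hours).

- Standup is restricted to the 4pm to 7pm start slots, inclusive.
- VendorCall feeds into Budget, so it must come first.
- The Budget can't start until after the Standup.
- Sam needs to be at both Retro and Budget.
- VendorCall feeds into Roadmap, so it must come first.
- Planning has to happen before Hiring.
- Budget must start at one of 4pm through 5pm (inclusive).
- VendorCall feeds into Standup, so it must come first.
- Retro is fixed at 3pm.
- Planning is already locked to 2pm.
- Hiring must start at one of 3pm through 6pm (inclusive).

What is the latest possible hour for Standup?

Standup is available from 4pm; Standup's own window allows nothing later than 7pm; downstream work caps Standup at 4pm.
Standup at 4pm is achievable: Hiring in 3pm; One-on-one in 2pm; Planning in 2pm; Retro in 3pm; AllHands in 2pm; Roadmap in 3pm; Budget in 5pm; Standup in 4pm; VendorCall in 2pm.

4pm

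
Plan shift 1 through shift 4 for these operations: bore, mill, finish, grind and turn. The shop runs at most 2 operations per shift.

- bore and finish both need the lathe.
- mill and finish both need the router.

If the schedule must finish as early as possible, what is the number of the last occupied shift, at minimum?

With at most 2 per shift and 5 operations, at least 3 shifts are needed.
3 works (last occupied shift: shift 3): for example mill=shift 1, turn=shift 3, finish=shift 2, bore=shift 1, grind=shift 2.

3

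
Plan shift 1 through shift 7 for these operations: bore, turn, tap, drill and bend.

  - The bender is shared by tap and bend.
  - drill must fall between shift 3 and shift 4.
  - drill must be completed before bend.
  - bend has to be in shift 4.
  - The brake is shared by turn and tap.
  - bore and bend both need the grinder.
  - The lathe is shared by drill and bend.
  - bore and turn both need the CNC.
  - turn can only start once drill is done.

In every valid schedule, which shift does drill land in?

shift 3

drill's window is shift 3–shift 4.
bend is fixed at shift 4, and drill can't share a shift with bend.
So drill must be shift 3.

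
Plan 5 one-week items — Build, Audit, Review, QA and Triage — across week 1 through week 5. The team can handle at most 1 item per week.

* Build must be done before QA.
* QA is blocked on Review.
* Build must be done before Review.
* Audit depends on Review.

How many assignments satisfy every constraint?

10

Splitting on Build: it can be week 1 (8), week 2 (2). Listing each branch's schedules as (Audit, Review, QA, Triage) by week number:
Build=week 1: (3,2,4,5) (3,2,5,4) (4,2,3,5) (4,2,5,3) (4,3,5,2) (5,2,3,4) (5,2,4,3) (5,3,4,2) — 8.
Build=week 2: (4,3,5,1) (5,3,4,1) — 2.
Summing: 8 + 2 = 10.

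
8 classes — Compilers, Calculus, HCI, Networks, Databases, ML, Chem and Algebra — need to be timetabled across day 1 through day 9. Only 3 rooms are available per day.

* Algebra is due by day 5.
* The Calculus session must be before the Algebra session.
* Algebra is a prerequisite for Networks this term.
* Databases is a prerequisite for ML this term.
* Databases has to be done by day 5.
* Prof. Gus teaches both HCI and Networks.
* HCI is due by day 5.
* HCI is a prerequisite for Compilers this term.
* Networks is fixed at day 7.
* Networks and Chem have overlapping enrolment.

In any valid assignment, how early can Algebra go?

day 2

Precedence pushes Algebra to at least day 2; Algebra's own window allows nothing later than day 5.
Algebra at day 2 is achievable: Chem in day 3, ML in day 2, Databases in day 1, HCI in day 1, Networks in day 7, Calculus in day 1, Algebra in day 2, Compilers in day 2.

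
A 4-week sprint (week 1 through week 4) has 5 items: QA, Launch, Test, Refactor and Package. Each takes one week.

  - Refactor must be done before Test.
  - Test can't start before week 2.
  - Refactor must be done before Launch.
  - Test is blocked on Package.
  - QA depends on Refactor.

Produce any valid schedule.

QA -> week 2, Package -> week 1, Test -> week 2, Launch -> week 2, Refactor -> week 1

Checking: Refactor(week 1) before Launch(week 2); Refactor(week 1) before QA(week 2); Refactor(week 1) before Test(week 2); Package(week 1) before Test(week 2); Test=week 2 in [week 2,week 4].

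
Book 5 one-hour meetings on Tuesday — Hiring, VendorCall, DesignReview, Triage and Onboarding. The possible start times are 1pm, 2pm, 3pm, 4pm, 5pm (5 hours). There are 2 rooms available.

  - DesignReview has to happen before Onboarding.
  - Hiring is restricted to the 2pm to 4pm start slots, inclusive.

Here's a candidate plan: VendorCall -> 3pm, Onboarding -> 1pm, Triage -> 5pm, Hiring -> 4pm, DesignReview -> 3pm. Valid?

There are 2 rooms available — holds.
Hiring is restricted to the 2pm to 4pm start slots, inclusive — holds.
DesignReview has to happen before Onboarding — violated.

No. DesignReview has to happen before Onboarding is not satisfied.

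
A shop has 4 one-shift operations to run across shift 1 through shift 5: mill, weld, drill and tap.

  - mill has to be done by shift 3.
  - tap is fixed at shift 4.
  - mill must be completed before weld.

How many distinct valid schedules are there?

45

Splitting on mill: it can be shift 1 (20), shift 2 (15), shift 3 (10). Listing each branch's schedules as (weld, drill, tap) by shift number:
mill=shift 1: (2,1,4) (2,2,4) (2,3,4) (2,4,4) (2,5,4) (3,1,4) (3,2,4) (3,3,4) (3,4,4) (3,5,4) (4,1,4) (4,2,4) (4,3,4) (4,4,4) (4,5,4) (5,1,4) (5,2,4) (5,3,4) (5,4,4) (5,5,4) — 20.
mill=shift 2: (3,1,4) (3,2,4) (3,3,4) (3,4,4) (3,5,4) (4,1,4) (4,2,4) (4,3,4) (4,4,4) (4,5,4) (5,1,4) (5,2,4) (5,3,4) (5,4,4) (5,5,4) — 15.
mill=shift 3: (4,1,4) (4,2,4) (4,3,4) (4,4,4) (4,5,4) (5,1,4) (5,2,4) (5,3,4) (5,4,4) (5,5,4) — 10.
Summing: 20 + 15 + 10 = 45.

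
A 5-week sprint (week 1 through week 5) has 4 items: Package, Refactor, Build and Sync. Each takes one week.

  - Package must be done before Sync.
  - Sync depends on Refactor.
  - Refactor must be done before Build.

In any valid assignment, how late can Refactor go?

Downstream work caps Refactor at week 4.
Refactor at week 4 is achievable: Build -> week 5; Refactor -> week 4; Package -> week 1; Sync -> week 5.

week 4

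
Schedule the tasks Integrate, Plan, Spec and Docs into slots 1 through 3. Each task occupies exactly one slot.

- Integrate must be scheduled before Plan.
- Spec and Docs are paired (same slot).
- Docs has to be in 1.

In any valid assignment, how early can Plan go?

2

Precedence pushes Plan to at least 2.
Plan at 2 is achievable: Plan in 2, Integrate in 1, Spec in 1, Docs in 1.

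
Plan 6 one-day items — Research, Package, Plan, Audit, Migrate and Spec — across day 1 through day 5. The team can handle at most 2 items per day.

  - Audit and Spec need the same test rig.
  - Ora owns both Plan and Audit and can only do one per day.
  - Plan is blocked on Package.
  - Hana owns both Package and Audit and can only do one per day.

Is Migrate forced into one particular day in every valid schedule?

No

Migrate can be day 1 (e.g. Audit -> day 3, Research -> day 2, Spec -> day 4, Migrate -> day 1, Package -> day 1, Plan -> day 2) or day 2 (e.g. Research=day 1; Plan=day 2; Migrate=day 2; Audit=day 3; Package=day 1; Spec=day 4).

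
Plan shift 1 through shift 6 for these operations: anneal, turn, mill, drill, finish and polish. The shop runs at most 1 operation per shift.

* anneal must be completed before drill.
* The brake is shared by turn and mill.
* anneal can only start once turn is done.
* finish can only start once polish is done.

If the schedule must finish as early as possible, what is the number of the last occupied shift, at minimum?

shift 6

The precedence chain requires at least 3 distinct shifts.
With at most 1 per shift and 6 operations, at least 6 shifts are needed.
6 works (last occupied shift: shift 6): for example mill in shift 6; turn in shift 1; finish in shift 5; drill in shift 3; anneal in shift 2; polish in shift 4.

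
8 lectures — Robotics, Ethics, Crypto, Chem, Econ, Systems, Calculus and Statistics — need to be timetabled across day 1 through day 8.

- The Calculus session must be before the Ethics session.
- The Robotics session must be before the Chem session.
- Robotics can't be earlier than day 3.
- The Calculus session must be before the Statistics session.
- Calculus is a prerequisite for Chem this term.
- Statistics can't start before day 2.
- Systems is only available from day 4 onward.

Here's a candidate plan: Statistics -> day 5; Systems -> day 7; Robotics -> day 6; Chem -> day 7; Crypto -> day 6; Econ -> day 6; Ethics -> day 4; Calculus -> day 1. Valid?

Yes, all constraints hold

The Calculus session must be before the Statistics session — holds.
Statistics can't start before day 2 — holds.
The Calculus session must be before the Ethics session — holds.
Calculus is a prerequisite for Chem this term — holds.
The Robotics session must be before the Chem session — holds.
Robotics can't be earlier than day 3 — holds.
Systems is only available from day 4 onward — holds.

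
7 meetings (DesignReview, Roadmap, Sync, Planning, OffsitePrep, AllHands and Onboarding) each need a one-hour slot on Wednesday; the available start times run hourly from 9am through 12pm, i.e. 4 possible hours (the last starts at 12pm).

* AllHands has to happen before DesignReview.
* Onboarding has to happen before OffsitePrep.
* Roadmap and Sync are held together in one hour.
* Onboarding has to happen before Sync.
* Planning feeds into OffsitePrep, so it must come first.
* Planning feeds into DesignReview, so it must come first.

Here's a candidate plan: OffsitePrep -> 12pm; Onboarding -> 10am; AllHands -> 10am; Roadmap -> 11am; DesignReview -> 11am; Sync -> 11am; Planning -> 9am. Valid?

AllHands has to happen before DesignReview — holds.
Roadmap and Sync are held together in one hour — holds.
Onboarding has to happen before Sync — holds.
Onboarding has to happen before OffsitePrep — holds.
Planning feeds into OffsitePrep, so it must come first — holds.
Planning feeds into DesignReview, so it must come first — holds.

Valid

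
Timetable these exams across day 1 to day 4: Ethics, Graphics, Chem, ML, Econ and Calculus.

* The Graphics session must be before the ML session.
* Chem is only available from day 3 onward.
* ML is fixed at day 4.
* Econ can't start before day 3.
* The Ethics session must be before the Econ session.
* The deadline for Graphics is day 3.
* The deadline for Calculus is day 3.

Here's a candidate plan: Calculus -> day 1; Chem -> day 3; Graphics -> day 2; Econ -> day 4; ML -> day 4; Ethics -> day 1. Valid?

Yes

Econ can't start before day 3 — holds.
The deadline for Graphics is day 3 — holds.
The Ethics session must be before the Econ session — holds.
The Graphics session must be before the ML session — holds.
The deadline for Calculus is day 3 — holds.
Chem is only available from day 3 onward — holds.
ML is fixed at day 4 — holds.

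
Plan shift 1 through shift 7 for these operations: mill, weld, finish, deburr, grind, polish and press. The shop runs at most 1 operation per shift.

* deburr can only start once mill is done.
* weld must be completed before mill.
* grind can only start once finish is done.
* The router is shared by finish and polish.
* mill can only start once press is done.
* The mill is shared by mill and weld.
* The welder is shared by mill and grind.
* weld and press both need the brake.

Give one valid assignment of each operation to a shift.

polish -> shift 7, mill -> shift 3, grind -> shift 6, weld -> shift 1, deburr -> shift 5, finish -> shift 4, press -> shift 2

Checking: finish(shift 4) before grind(shift 6); press(shift 2) before mill(shift 3); mill(shift 3) before deburr(shift 5); weld(shift 1) before mill(shift 3); mill(shift 3) != weld(shift 1); mill(shift 3) != grind(shift 6); finish(shift 4) != polish(shift 7); weld(shift 1) != press(shift 2); max 1 per shift (cap 1).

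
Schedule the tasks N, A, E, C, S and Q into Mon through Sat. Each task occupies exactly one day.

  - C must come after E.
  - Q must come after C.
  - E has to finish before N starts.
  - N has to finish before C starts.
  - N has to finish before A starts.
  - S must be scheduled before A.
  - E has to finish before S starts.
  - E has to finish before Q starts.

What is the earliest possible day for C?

Precedence pushes C to at least Wed; downstream work caps C at Fri.
C at Wed is achievable: A in Wed; C in Wed; S in Tue; Q in Thu; E in Mon; N in Tue.

Wed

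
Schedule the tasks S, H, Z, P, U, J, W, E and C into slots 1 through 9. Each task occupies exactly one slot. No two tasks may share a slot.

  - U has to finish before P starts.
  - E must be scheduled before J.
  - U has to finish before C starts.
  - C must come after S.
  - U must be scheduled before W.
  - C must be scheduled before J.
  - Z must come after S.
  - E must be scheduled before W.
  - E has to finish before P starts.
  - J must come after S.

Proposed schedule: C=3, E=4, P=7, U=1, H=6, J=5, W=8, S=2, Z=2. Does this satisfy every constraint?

Invalid. No two tasks may share a slot.

U has to finish before C starts — holds.
U must be scheduled before W — holds.
E must be scheduled before J — holds.
J must come after S — holds.
C must be scheduled before J — holds.
E must be scheduled before W — holds.
E has to finish before P starts — holds.
Z must come after S — violated.
U has to finish before P starts — holds.
C must come after S — holds.
No two tasks may share a slot — violated.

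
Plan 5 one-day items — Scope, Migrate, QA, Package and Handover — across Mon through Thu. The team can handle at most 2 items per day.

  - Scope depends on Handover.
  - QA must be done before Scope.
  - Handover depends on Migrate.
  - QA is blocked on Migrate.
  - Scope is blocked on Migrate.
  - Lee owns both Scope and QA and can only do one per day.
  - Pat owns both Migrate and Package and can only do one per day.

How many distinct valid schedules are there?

Splitting on Scope: it can be Wed (2), Thu (12). Listing each branch's schedules as (Migrate, QA, Package, Handover):
Scope=Wed: (Mon,Tue,Wed,Tue) (Mon,Tue,Thu,Tue) — 2.
Scope=Thu: (Mon,Tue,Tue,Wed) (Mon,Tue,Wed,Tue) (Mon,Tue,Wed,Wed) (Mon,Tue,Thu,Tue) (Mon,Tue,Thu,Wed) (Mon,Wed,Tue,Tue) (Mon,Wed,Tue,Wed) (Mon,Wed,Wed,Tue) (Mon,Wed,Thu,Tue) (Mon,Wed,Thu,Wed) (Tue,Wed,Mon,Wed) (Tue,Wed,Thu,Wed) — 12.
Summing: 2 + 12 = 14.

14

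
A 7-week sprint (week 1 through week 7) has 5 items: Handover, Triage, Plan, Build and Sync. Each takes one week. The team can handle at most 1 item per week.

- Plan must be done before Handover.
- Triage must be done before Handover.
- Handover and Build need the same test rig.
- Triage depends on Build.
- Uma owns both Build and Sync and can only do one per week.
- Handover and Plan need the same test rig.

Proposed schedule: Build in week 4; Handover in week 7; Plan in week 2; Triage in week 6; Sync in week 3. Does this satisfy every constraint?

Valid

Handover and Plan need the same test rig — holds.
Handover and Build need the same test rig — holds.
Plan must be done before Handover — holds.
Triage must be done before Handover — holds.
The team can handle at most 1 item per week — holds.
Triage depends on Build — holds.
Uma owns both Build and Sync and can only do one per week — holds.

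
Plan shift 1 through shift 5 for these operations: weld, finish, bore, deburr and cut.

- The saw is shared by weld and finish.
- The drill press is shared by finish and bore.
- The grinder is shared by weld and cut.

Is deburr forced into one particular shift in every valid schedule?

No

deburr can be shift 1 (e.g. deburr=shift 1; finish=shift 2; weld=shift 1; cut=shift 2; bore=shift 1) or shift 2 (e.g. bore=shift 1; weld=shift 1; finish=shift 2; cut=shift 2; deburr=shift 2).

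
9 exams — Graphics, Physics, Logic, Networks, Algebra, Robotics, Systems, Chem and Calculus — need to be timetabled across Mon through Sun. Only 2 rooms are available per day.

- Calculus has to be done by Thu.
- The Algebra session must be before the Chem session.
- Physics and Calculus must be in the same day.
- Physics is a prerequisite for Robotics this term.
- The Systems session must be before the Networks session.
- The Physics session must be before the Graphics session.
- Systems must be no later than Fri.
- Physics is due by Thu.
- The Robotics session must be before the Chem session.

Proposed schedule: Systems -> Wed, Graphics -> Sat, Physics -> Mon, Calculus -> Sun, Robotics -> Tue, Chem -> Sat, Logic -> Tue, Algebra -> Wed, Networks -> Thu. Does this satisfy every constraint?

The Algebra session must be before the Chem session — holds.
Physics is a prerequisite for Robotics this term — holds.
Systems must be no later than Fri — holds.
The Robotics session must be before the Chem session — holds.
Only 2 rooms are available per day — holds.
The Systems session must be before the Networks session — holds.
Physics and Calculus must be in the same day — violated.
The Physics session must be before the Graphics session — holds.
Calculus has to be done by Thu — violated.
Physics is due by Thu — holds.

No. Physics and Calculus must be in the same day is not satisfied.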